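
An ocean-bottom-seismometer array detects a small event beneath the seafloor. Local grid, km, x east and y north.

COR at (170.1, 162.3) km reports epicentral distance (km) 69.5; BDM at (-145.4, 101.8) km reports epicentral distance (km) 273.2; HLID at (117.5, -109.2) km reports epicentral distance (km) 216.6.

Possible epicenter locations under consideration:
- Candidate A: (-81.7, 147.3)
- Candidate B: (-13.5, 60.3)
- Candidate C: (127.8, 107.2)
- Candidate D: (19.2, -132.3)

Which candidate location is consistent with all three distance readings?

For each candidate, compare |candidate − station| to the reported distance:
Candidate A: residuals COR 182.7, BDM 194.9, HLID 108.2 → max 194.9 km
Candidate B: residuals COR 140.5, BDM 134.9, HLID 2.4 → max 140.5 km
Candidate C: residuals COR 0.0, BDM 0.1, HLID 0.0 → max 0.1 km
Candidate D: residuals COR 261.5, BDM 13.0, HLID 115.6 → max 261.5 km
Only Candidate C has all residuals ≈ 0.

Candidate C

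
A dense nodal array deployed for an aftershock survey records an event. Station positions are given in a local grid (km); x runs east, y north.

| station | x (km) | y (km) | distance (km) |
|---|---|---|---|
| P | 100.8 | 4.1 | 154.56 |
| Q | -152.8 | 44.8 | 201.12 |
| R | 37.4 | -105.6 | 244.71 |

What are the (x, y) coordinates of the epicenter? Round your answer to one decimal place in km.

(25.0, 138.8)

Circle about each station: (x − 100.8)² + (y − 4.1)² = 154.56²; (x + 152.8)² + (y − 44.8)² = 201.12²; (x − 37.4)² + (y + 105.6)² = 244.71².
Subtracting the P equation from the Q and R equations removes the quadratic terms:
-507.2 x + 81.4 y = -1383.03
-126.8 x − 219.4 y = -33621.52
Solving the 2×2 system: x ≈ 25.0, y ≈ 138.8 km.
Check against P (with the unrounded x, y): √((x − 100.8)²+(y − 4.1)²) = 154.56 ≈ 154.56 km. ✓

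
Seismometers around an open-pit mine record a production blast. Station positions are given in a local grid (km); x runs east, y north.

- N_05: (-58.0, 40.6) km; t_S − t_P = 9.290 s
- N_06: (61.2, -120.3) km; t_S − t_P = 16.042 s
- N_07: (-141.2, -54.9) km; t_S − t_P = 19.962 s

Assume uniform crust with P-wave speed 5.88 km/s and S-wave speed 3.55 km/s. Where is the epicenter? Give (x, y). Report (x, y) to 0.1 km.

22.1 km east, 18.0 km north

Distance from S−P lag: d = Δt · v_P v_S / (v_P − v_S) = Δt · (5.88·3.55)/(5.88−3.55) ≈ 8.9588·Δt.
So d_N_05 = 83.23, d_N_06 = 143.72, d_N_07 = 178.84 km.
Circle about each station: (x + 58.0)² + (y − 40.6)² = 83.23²; (x − 61.2)² + (y + 120.3)² = 143.72²; (x + 141.2)² + (y + 54.9)² = 178.84².
Subtracting the N_05 equation from the N_06 and N_07 equations removes the quadratic terms:
238.4 x − 321.8 y = -523.04
-166.4 x − 191.0 y = -7117.42
Solving the 2×2 system: x ≈ 22.1, y ≈ 18.0 km.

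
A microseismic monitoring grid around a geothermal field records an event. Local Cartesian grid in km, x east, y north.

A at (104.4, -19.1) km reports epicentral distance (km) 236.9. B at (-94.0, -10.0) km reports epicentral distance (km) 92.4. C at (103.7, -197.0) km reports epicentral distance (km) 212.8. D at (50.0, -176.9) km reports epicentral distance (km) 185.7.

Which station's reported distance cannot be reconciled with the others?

C

Solve using three stations at a time. Using A, B, D (subtract circle equations pairwise → linear system) gives (x, y) ≈ (-118.6, -99.1).
Distances from that point to each station vs reported:
  A: calculated 236.9 vs reported 236.9 → residual 0.0 km
  B: calculated 92.4 vs reported 92.4 → residual 0.0 km
  C: calculated 242.9 vs reported 212.8 → residual 30.1 km
  D: calculated 185.7 vs reported 185.7 → residual 0.0 km
A, B, D are mutually consistent (residuals ≈ 0); C is off by 30.1 km.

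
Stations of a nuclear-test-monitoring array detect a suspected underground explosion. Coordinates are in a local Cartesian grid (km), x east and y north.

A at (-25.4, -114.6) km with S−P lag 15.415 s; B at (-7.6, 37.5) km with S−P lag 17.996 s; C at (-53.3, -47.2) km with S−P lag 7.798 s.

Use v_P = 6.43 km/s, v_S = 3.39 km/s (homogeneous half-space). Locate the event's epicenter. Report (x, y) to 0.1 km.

Distance from S−P lag: d = Δt · v_P v_S / (v_P − v_S) = Δt · (6.43·3.39)/(6.43−3.39) ≈ 7.1703·Δt.
So d_A = 110.53, d_B = 129.04, d_C = 55.91 km.
Circle about each station: (x + 25.4)² + (y + 114.6)² = 110.53²; (x + 7.6)² + (y − 37.5)² = 129.04²; (x + 53.3)² + (y + 47.2)² = 55.91².
Subtracting the A equation from the B and C equations removes the quadratic terms:
35.6 x + 304.2 y = -16748.75
-55.8 x + 134.8 y = 381.36
Solving the 2×2 system: x ≈ -109.0, y ≈ -42.3 km.

x ≈ -109.0 km, y ≈ -42.3 km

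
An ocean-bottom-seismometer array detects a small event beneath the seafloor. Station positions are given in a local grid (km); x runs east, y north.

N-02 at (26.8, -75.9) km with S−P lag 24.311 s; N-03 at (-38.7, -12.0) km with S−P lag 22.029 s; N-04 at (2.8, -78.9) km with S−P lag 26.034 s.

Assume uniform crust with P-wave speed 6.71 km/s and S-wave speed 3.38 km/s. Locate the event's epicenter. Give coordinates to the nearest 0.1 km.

Distance from S−P lag: d = Δt · v_P v_S / (v_P − v_S) = Δt · (6.71·3.38)/(6.71−3.38) ≈ 6.8108·Δt.
So d_N-02 = 165.58, d_N-03 = 150.03, d_N-04 = 177.31 km.
Circle about each station: (x − 26.8)² + (y + 75.9)² = 165.58²; (x + 38.7)² + (y + 12.0)² = 150.03²; (x − 2.8)² + (y + 78.9)² = 177.31².
Subtracting pairs of circle equations eliminates x²+y² and gives linear equations (the radical axes):
-131.0 x + 127.8 y = 70.38
-48.0 x − 6.0 y = -4268.10
Solving the 2×2 system: x ≈ 78.8, y ≈ 81.3 km.

78.8 km east, 81.3 km north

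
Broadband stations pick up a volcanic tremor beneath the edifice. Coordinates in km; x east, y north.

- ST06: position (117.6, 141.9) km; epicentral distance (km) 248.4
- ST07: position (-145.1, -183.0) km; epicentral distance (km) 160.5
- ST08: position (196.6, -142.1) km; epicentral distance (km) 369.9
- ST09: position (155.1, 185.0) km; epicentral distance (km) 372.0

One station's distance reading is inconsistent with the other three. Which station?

ST06

Solve using three stations at a time. Using ST07, ST08, ST09 (subtract circle equations pairwise → linear system) gives (x, y) ≈ (-153.5, -22.7).
Distances from that point to each station vs reported:
  ST06: calculated 317.2 vs reported 248.4 → residual 68.8 km
  ST07: calculated 160.5 vs reported 160.5 → residual 0.0 km
  ST08: calculated 369.9 vs reported 369.9 → residual 0.0 km
  ST09: calculated 372.0 vs reported 372.0 → residual 0.0 km
ST07, ST08, ST09 are mutually consistent (residuals ≈ 0); ST06 is off by 68.8 km.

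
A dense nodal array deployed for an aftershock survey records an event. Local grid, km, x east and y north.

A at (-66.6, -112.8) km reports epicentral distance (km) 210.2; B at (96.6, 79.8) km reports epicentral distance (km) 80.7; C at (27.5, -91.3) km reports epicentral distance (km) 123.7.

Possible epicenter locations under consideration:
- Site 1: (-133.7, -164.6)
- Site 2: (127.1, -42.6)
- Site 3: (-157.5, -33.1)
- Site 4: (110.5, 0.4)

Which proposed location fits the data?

For each candidate, compare |candidate − station| to the reported distance:
Site 1: residuals A 125.4, B 255.1, C 53.4 → max 255.1 km
Site 2: residuals A 4.2, B 45.4, C 12.8 → max 45.4 km
Site 3: residuals A 89.3, B 197.4, C 70.2 → max 197.4 km
Site 4: residuals A 0.0, B 0.1, C 0.0 → max 0.1 km
Only Site 4 has all residuals ≈ 0.

Site 4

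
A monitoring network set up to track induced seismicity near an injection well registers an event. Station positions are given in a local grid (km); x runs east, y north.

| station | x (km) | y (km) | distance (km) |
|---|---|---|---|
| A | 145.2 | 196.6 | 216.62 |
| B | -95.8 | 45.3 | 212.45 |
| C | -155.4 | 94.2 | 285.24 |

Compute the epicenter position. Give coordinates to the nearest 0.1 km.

Circle about each station: (x − 145.2)² + (y − 196.6)² = 216.62²; (x + 95.8)² + (y − 45.3)² = 212.45²; (x + 155.4)² + (y − 94.2)² = 285.24².
Subtracting the A equation from the B and C equations removes the quadratic terms:
-482.0 x − 302.6 y = -46715.65
-601.2 x − 204.8 y = -61149.43
Solving the 2×2 system: x ≈ 107.4, y ≈ -16.7 km.
Check against A (with the unrounded x, y): √((x − 145.2)²+(y − 196.6)²) = 216.61 ≈ 216.62 km. ✓

(107.4, -16.7)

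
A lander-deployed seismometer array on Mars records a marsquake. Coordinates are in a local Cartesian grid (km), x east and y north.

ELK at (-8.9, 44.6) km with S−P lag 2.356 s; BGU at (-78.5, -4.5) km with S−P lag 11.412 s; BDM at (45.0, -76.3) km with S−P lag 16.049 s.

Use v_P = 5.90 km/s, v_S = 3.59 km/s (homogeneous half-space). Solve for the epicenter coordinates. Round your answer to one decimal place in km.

(0.6, 64.0)

Distance from S−P lag: d = Δt · v_P v_S / (v_P − v_S) = Δt · (5.90·3.59)/(5.90−3.59) ≈ 9.1693·Δt.
So d_ELK = 21.60, d_BGU = 104.64, d_BDM = 147.16 km.
Circle about each station: (x + 8.9)² + (y − 44.6)² = 21.60²; (x + 78.5)² + (y + 4.5)² = 104.64²; (x − 45.0)² + (y + 76.3)² = 147.16².
Subtracting the ELK equation from the BGU and BDM equations removes the quadratic terms:
-139.2 x − 98.2 y = -6368.84
107.8 x − 241.8 y = -15411.19
Solving the 2×2 system: x ≈ 0.6, y ≈ 64.0 km.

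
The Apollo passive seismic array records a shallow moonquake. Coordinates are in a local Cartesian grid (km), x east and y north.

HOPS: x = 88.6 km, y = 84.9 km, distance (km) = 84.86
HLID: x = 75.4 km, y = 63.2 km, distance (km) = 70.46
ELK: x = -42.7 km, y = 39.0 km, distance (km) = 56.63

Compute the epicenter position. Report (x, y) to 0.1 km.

(5.2, 69.2)

Circle about each station: (x − 88.6)² + (y − 84.9)² = 84.86²; (x − 75.4)² + (y − 63.2)² = 70.46²; (x + 42.7)² + (y − 39.0)² = 56.63².
Subtracting the HOPS equation from the HLID and ELK equations removes the quadratic terms:
-26.4 x − 43.4 y = -3141.96
-262.6 x − 91.8 y = -7719.42
Solving the 2×2 system: x ≈ 5.2, y ≈ 69.2 km.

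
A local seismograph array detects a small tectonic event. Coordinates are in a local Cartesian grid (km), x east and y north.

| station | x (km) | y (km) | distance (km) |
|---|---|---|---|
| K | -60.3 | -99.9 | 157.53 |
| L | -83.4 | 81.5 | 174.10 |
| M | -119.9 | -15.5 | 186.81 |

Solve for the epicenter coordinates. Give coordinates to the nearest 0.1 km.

Circle about each station: (x + 60.3)² + (y + 99.9)² = 157.53²; (x + 83.4)² + (y − 81.5)² = 174.10²; (x + 119.9)² + (y + 15.5)² = 186.81².
Subtracting the K equation from the L and M equations removes the quadratic terms:
-46.2 x + 362.8 y = -5513.40
-119.2 x + 168.8 y = -9082.12
Solving the 2×2 system: x ≈ 66.7, y ≈ -6.7 km.

(66.7, -6.7)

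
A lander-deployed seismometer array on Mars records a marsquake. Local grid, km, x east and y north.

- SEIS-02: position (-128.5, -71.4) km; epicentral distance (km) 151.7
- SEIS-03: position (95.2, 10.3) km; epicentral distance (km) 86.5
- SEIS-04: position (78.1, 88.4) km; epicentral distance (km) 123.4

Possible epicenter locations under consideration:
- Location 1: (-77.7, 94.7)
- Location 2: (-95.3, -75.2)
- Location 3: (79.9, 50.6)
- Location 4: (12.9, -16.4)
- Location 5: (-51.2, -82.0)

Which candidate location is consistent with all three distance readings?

For each candidate, compare |candidate − station| to the reported distance:
Location 1: residuals SEIS-02 22.0, SEIS-03 105.9, SEIS-04 32.5 → max 105.9 km
Location 2: residuals SEIS-02 118.3, SEIS-03 122.3, SEIS-04 115.0 → max 122.3 km
Location 3: residuals SEIS-02 89.8, SEIS-03 43.4, SEIS-04 85.6 → max 89.8 km
Location 4: residuals SEIS-02 0.0, SEIS-03 0.0, SEIS-04 0.0 → max 0.0 km
Location 5: residuals SEIS-02 73.7, SEIS-03 86.6, SEIS-04 90.5 → max 90.5 km
Only Location 4 has all residuals ≈ 0.

Location 4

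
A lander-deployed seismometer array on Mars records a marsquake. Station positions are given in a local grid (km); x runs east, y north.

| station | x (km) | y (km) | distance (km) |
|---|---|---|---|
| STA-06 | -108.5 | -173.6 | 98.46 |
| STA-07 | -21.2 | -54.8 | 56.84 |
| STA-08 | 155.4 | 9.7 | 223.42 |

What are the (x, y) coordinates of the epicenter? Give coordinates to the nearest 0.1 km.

Circle about each station: (x + 108.5)² + (y + 173.6)² = 98.46²; (x + 21.2)² + (y + 54.8)² = 56.84²; (x − 155.4)² + (y − 9.7)² = 223.42².
Subtracting the STA-06 equation from the STA-07 and STA-08 equations removes the quadratic terms:
174.6 x + 237.6 y = -31993.14
527.8 x + 366.6 y = -57888.08
Solving the 2×2 system: x ≈ -33.0, y ≈ -110.4 km.

x ≈ -33.0 km, y ≈ -110.4 km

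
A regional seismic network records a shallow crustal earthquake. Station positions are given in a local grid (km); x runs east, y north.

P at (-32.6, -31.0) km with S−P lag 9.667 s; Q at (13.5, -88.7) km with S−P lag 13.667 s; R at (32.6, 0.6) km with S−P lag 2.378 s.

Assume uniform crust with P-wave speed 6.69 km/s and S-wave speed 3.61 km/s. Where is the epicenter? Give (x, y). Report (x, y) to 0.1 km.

x ≈ 25.4 km, y ≈ 17.8 km

Distance from S−P lag: d = Δt · v_P v_S / (v_P − v_S) = Δt · (6.69·3.61)/(6.69−3.61) ≈ 7.8412·Δt.
So d_P = 75.80, d_Q = 107.17, d_R = 18.65 km.
Circle about each station: (x + 32.6)² + (y + 31.0)² = 75.80²; (x − 13.5)² + (y + 88.7)² = 107.17²; (x − 32.6)² + (y − 0.6)² = 18.65².
Subtracting the P equation from the Q and R equations removes the quadratic terms:
92.2 x − 115.4 y = 286.41
130.4 x + 63.2 y = 4437.18
Solving the 2×2 system: x ≈ 25.4, y ≈ 17.8 km.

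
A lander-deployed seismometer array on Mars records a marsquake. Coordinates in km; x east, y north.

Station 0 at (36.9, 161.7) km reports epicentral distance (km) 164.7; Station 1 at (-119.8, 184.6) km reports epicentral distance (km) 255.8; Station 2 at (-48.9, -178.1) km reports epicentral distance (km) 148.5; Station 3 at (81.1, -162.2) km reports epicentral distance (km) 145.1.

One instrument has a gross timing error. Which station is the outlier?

Station 0

Solve using three stations at a time. Using Station 1, Station 2, Station 3 (subtract circle equations pairwise → linear system) gives (x, y) ≈ (3.9, -39.3).
Distances from that point to each station vs reported:
  Station 0: calculated 203.7 vs reported 164.7 → residual 39.0 km
  Station 1: calculated 255.8 vs reported 255.8 → residual 0.0 km
  Station 2: calculated 148.5 vs reported 148.5 → residual 0.0 km
  Station 3: calculated 145.1 vs reported 145.1 → residual 0.0 km
Station 1, Station 2, Station 3 are mutually consistent (residuals ≈ 0); Station 0 is off by 39.0 km.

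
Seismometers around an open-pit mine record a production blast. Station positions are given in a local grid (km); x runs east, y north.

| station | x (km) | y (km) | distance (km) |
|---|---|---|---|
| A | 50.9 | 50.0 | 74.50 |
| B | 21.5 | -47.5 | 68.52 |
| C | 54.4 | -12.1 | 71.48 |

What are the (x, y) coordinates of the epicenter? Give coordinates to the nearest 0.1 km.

Circle about each station: (x − 50.9)² + (y − 50.0)² = 74.50²; (x − 21.5)² + (y + 47.5)² = 68.52²; (x − 54.4)² + (y + 12.1)² = 71.48².
Subtracting the A equation from the B and C equations removes the quadratic terms:
-58.8 x − 195.0 y = -1517.05
7.0 x − 124.2 y = -1544.18
Solving the 2×2 system: x ≈ -13.0, y ≈ 11.7 km.

-13.0 km east, 11.7 km north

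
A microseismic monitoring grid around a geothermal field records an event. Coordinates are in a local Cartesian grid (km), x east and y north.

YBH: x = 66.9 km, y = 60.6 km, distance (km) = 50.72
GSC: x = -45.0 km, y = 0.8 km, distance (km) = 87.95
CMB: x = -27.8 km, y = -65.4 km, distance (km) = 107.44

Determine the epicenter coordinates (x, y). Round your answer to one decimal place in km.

41.5 km east, 16.7 km north

Circle about each station: (x − 66.9)² + (y − 60.6)² = 50.72²; (x + 45.0)² + (y − 0.8)² = 87.95²; (x + 27.8)² + (y + 65.4)² = 107.44².
Subtracting pairs of circle equations eliminates x²+y² and gives linear equations (the radical axes):
-223.8 x − 119.6 y = -11285.01
-189.4 x − 252.0 y = -12068.81
Solving the 2×2 system: x ≈ 41.5, y ≈ 16.7 km.
Check against YBH (with the unrounded x, y): √((x − 66.9)²+(y − 60.6)²) = 50.72 ≈ 50.72 km. ✓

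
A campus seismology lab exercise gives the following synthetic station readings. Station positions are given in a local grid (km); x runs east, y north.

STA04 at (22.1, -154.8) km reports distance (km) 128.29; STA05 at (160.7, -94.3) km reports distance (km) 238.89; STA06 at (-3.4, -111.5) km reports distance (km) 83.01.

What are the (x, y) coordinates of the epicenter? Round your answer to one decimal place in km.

Circle about each station: (x − 22.1)² + (y + 154.8)² = 128.29²; (x − 160.7)² + (y + 94.3)² = 238.89²; (x + 3.4)² + (y + 111.5)² = 83.01².
Subtracting pairs of circle equations eliminates x²+y² and gives linear equations (the radical axes):
277.2 x + 121.0 y = -30344.58
-51.0 x + 86.6 y = -2439.98
Solving the 2×2 system: x ≈ -77.3, y ≈ -73.7 km.
Check against STA04 (with the unrounded x, y): √((x − 22.1)²+(y + 154.8)²) = 128.29 ≈ 128.29 km. ✓

-77.3 km east, -73.7 km north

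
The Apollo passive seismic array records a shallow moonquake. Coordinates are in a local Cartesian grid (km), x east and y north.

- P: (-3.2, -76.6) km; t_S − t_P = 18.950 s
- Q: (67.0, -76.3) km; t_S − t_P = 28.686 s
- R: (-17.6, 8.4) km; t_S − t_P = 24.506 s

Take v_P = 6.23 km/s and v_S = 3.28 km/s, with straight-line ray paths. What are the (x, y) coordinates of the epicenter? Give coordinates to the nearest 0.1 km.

Distance from S−P lag: d = Δt · v_P v_S / (v_P − v_S) = Δt · (6.23·3.28)/(6.23−3.28) ≈ 6.9269·Δt.
So d_P = 131.27, d_Q = 198.71, d_R = 169.75 km.
Circle about each station: (x + 3.2)² + (y + 76.6)² = 131.27²; (x − 67.0)² + (y + 76.3)² = 198.71²; (x + 17.6)² + (y − 8.4)² = 169.75².
Subtracting the P equation from the Q and R equations removes the quadratic terms:
140.4 x + 0.6 y = -17820.96
-28.8 x + 170.0 y = -17080.73
Solving the 2×2 system: x ≈ -126.4, y ≈ -121.9 km.

-126.4 km east, -121.9 km north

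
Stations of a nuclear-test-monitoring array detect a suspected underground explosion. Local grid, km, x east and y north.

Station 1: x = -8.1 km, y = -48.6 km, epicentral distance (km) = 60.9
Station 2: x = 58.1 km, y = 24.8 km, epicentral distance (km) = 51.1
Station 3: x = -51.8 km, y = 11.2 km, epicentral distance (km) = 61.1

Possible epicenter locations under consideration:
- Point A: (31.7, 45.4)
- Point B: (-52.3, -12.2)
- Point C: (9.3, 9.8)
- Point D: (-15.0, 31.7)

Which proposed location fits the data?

Point C

For each candidate, compare |candidate − station| to the reported distance:
Point A: residuals Station 1 41.2, Station 2 17.6, Station 3 29.1 → max 41.2 km
Point B: residuals Station 1 3.6, Station 2 65.3, Station 3 37.7 → max 65.3 km
Point C: residuals Station 1 0.0, Station 2 0.0, Station 3 0.0 → max 0.0 km
Point D: residuals Station 1 19.7, Station 2 22.3, Station 3 19.0 → max 22.3 km
Only Point C has all residuals ≈ 0.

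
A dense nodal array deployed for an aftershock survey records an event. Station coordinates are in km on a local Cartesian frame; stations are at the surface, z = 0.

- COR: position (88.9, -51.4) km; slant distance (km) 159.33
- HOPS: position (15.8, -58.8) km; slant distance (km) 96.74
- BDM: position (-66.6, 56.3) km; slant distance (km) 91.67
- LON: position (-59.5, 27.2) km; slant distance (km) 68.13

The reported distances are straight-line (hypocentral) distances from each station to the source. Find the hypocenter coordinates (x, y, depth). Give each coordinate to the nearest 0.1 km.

Each station gives a sphere (x−x_i)² + (y−y_i)² + z² = d_i² (stations at z=0).
Subtracting the COR sphere from HOPS and BDM: z² cancels, leaving linear equations in x and y:
-146.2 x − 14.8 y = 9189.33
-311.0 x + 215.4 y = 14042.74
Solving: x ≈ -60.597, y ≈ -22.298 km (keep extra digits for the depth step; rounded: -60.6, -22.3).
Then from the COR sphere: z² = 159.33² − (x − 88.9)² − (y + 51.4)² with x = -60.597, y = -22.298, so z ≈ 46.795 ≈ 46.8 km.
Check against LON (with the unrounded solution): distance 68.12 ≈ 68.13 km. ✓

x ≈ -60.6 km, y ≈ -22.3 km, depth ≈ 46.8 km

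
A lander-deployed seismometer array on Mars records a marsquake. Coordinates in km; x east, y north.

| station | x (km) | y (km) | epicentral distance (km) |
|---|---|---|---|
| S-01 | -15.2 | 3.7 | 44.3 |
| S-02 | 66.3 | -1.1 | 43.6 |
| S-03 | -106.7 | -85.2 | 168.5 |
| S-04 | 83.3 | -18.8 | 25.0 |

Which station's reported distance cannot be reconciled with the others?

Solve using three stations at a time. Using S-01, S-02, S-03 (subtract circle equations pairwise → linear system) gives (x, y) ≈ (26.9, 17.5).
Distances from that point to each station vs reported:
  S-01: calculated 44.3 vs reported 44.3 → residual 0.0 km
  S-02: calculated 43.6 vs reported 43.6 → residual 0.0 km
  S-03: calculated 168.5 vs reported 168.5 → residual 0.0 km
  S-04: calculated 67.1 vs reported 25.0 → residual 42.1 km
S-01, S-02, S-03 are mutually consistent (residuals ≈ 0); S-04 is off by 42.1 km.

S-04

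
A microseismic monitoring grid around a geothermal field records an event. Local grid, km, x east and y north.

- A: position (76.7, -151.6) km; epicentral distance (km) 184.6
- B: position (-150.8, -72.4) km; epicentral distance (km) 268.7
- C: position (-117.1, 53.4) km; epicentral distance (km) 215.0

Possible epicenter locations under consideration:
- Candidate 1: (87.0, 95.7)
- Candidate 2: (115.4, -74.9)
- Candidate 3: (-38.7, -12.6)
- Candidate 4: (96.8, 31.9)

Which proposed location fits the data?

Candidate 4

For each candidate, compare |candidate − station| to the reported distance:
Candidate 1: residuals A 62.9, B 22.5, C 6.6 → max 62.9 km
Candidate 2: residuals A 98.7, B 2.5, C 50.6 → max 98.7 km
Candidate 3: residuals A 3.9, B 141.6, C 112.5 → max 141.6 km
Candidate 4: residuals A 0.0, B 0.0, C 0.0 → max 0.0 km
Only Candidate 4 has all residuals ≈ 0.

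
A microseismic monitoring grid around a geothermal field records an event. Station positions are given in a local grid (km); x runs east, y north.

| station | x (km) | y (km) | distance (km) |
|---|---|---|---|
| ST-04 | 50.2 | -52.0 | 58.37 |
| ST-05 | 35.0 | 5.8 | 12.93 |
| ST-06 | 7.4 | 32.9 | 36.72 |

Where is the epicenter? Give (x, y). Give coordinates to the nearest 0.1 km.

23.5 km east, -0.1 km north

Circle about each station: (x − 50.2)² + (y + 52.0)² = 58.37²; (x − 35.0)² + (y − 5.8)² = 12.93²; (x − 7.4)² + (y − 32.9)² = 36.72².
Subtracting the ST-04 equation from the ST-05 and ST-06 equations removes the quadratic terms:
-30.4 x + 115.6 y = -725.53
-85.6 x + 169.8 y = -2028.17
Solving the 2×2 system: x ≈ 23.5, y ≈ -0.1 km.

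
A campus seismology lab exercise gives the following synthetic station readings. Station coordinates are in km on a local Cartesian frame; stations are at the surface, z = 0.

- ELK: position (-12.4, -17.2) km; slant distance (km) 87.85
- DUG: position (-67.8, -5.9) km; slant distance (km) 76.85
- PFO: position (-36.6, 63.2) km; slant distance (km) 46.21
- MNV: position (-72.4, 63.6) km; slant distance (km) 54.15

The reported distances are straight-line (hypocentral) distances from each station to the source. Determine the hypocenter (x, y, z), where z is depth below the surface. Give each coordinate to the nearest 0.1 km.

x ≈ -43.5 km, y ≈ 52.0 km, depth ≈ 44.3 km

Each station gives a sphere (x−x_i)² + (y−y_i)² + z² = d_i² (stations at z=0).
Subtracting the ELK sphere from DUG and PFO: z² cancels, leaving linear equations in x and y:
-110.8 x + 22.6 y = 5993.75
-48.4 x + 160.8 y = 10466.46
Solving: x ≈ -43.489, y ≈ 52.000 km (keep extra digits for the depth step; rounded: -43.5, 52.0).
Then from the ELK sphere: z² = 87.85² − (x + 12.4)² − (y + 17.2)² with x = -43.489, y = 52.000, so z ≈ 44.300 ≈ 44.3 km.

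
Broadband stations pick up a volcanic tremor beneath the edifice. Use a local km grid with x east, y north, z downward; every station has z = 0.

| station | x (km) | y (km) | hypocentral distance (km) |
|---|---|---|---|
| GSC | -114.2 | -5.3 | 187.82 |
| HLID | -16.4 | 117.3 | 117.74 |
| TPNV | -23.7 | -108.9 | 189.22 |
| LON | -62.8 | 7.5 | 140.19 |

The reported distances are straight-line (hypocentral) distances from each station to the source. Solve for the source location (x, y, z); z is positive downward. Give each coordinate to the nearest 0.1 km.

x ≈ 51.2 km, y ≈ 50.4 km, depth ≈ 69.4 km

Each station gives a sphere (x−x_i)² + (y−y_i)² + z² = d_i² (stations at z=0).
Subtracting the GSC sphere from HLID and TPNV: z² cancels, leaving linear equations in x and y:
195.6 x + 245.2 y = 22372.16
181.0 x − 207.2 y = -1176.69
Solving: x ≈ 51.196, y ≈ 50.401 km (keep extra digits for the depth step; rounded: 51.2, 50.4).
Then from the GSC sphere: z² = 187.82² − (x + 114.2)² − (y + 5.3)² with x = 51.196, y = 50.401, so z ≈ 69.411 ≈ 69.4 km.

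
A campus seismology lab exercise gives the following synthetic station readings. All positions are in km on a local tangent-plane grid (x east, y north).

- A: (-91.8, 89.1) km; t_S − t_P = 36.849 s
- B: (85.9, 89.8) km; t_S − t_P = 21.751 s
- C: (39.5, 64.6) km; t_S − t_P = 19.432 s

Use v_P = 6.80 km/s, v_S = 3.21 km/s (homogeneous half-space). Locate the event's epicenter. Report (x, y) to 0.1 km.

Distance from S−P lag: d = Δt · v_P v_S / (v_P − v_S) = Δt · (6.80·3.21)/(6.80−3.21) ≈ 6.0802·Δt.
So d_A = 224.05, d_B = 132.25, d_C = 118.15 km.
Circle about each station: (x + 91.8)² + (y − 89.1)² = 224.05²; (x − 85.9)² + (y − 89.8)² = 132.25²; (x − 39.5)² + (y − 64.6)² = 118.15².
Subtracting pairs of circle equations eliminates x²+y² and gives linear equations (the radical axes):
355.4 x + 1.4 y = 31785.14
262.6 x − 49.0 y = 25606.34
Solving the 2×2 system: x ≈ 89.6, y ≈ -42.4 km.

x ≈ 89.6 km, y ≈ -42.4 km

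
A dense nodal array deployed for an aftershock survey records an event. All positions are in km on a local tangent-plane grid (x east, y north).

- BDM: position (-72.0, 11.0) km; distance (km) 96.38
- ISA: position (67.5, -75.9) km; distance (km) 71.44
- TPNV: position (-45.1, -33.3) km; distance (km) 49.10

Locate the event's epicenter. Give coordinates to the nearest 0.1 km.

x ≈ -0.3 km, y ≈ -53.4 km

Circle about each station: (x + 72.0)² + (y − 11.0)² = 96.38²; (x − 67.5)² + (y + 75.9)² = 71.44²; (x + 45.1)² + (y + 33.3)² = 49.10².
Subtracting the BDM equation from the ISA and TPNV equations removes the quadratic terms:
279.0 x − 173.8 y = 9197.49
53.8 x − 88.6 y = 4716.19
Solving the 2×2 system: x ≈ -0.3, y ≈ -53.4 km.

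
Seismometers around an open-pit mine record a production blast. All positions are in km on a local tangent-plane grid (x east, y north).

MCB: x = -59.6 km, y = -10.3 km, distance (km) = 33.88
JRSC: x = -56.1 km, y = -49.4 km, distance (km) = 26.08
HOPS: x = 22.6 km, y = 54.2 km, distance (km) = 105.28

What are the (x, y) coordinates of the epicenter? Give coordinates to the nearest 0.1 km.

-35.2 km east, -33.8 km north

Circle about each station: (x + 59.6)² + (y + 10.3)² = 33.88²; (x + 56.1)² + (y + 49.4)² = 26.08²; (x − 22.6)² + (y − 54.2)² = 105.28².
Subtracting the MCB equation from the JRSC and HOPS equations removes the quadratic terms:
7.0 x − 78.2 y = 2397.01
164.4 x + 129.0 y = -10145.87
Solving the 2×2 system: x ≈ -35.2, y ≈ -33.8 km.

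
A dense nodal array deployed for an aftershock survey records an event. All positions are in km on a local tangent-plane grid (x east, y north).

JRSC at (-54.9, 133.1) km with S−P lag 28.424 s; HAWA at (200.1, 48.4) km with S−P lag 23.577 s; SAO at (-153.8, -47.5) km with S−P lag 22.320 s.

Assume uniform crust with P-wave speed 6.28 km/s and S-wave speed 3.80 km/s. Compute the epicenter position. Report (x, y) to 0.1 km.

48.3 km east, -120.2 km north

Distance from S−P lag: d = Δt · v_P v_S / (v_P − v_S) = Δt · (6.28·3.80)/(6.28−3.80) ≈ 9.6226·Δt.
So d_JRSC = 273.51, d_HAWA = 226.87, d_SAO = 214.78 km.
Circle about each station: (x + 54.9)² + (y − 133.1)² = 273.51²; (x − 200.1)² + (y − 48.4)² = 226.87²; (x + 153.8)² + (y + 47.5)² = 214.78².
Subtracting the JRSC equation from the HAWA and SAO equations removes the quadratic terms:
510.0 x − 169.4 y = 44990.67
-197.8 x − 361.2 y = 33858.34
Solving the 2×2 system: x ≈ 48.3, y ≈ -120.2 km.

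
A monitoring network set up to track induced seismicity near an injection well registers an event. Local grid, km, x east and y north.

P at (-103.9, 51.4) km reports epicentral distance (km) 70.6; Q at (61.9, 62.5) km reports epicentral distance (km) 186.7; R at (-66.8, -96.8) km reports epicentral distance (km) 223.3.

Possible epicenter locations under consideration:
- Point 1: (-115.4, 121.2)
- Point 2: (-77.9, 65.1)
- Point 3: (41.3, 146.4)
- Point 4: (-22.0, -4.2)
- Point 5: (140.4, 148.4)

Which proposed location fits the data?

Point 1

For each candidate, compare |candidate − station| to the reported distance:
Point 1: residuals P 0.1, Q 0.1, R 0.1 → max 0.1 km
Point 2: residuals P 41.2, Q 46.9, R 61.0 → max 61.0 km
Point 3: residuals P 102.9, Q 100.3, R 42.8 → max 102.9 km
Point 4: residuals P 28.4, Q 79.5, R 120.4 → max 120.4 km
Point 5: residuals P 192.3, Q 70.3, R 97.7 → max 192.3 km
Only Point 1 has all residuals ≈ 0.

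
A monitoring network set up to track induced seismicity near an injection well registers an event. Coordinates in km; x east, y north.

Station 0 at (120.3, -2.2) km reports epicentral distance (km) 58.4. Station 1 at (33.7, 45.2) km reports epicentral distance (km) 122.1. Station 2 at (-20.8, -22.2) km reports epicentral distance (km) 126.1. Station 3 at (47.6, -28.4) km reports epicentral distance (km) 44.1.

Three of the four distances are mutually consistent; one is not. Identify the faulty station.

Station 3

Solve using three stations at a time. Using Station 0, Station 1, Station 2 (subtract circle equations pairwise → linear system) gives (x, y) ≈ (100.4, -57.1).
Distances from that point to each station vs reported:
  Station 0: calculated 58.4 vs reported 58.4 → residual 0.0 km
  Station 1: calculated 122.1 vs reported 122.1 → residual 0.0 km
  Station 2: calculated 126.1 vs reported 126.1 → residual 0.0 km
  Station 3: calculated 60.1 vs reported 44.1 → residual 16.0 km
Station 0, Station 1, Station 2 are mutually consistent (residuals ≈ 0); Station 3 is off by 16.0 km.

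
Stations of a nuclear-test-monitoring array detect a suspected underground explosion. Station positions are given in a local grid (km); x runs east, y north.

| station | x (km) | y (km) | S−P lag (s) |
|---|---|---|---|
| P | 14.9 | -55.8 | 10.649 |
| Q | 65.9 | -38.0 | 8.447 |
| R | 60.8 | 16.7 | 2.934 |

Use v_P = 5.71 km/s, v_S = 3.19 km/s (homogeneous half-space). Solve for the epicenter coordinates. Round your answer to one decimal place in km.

Distance from S−P lag: d = Δt · v_P v_S / (v_P − v_S) = Δt · (5.71·3.19)/(5.71−3.19) ≈ 7.2281·Δt.
So d_P = 76.97, d_Q = 61.06, d_R = 21.21 km.
Circle about each station: (x − 14.9)² + (y + 55.8)² = 76.97²; (x − 65.9)² + (y + 38.0)² = 61.06²; (x − 60.8)² + (y − 16.7)² = 21.21².
Subtracting the P equation from the Q and R equations removes the quadratic terms:
102.0 x + 35.6 y = 4647.22
91.8 x + 145.0 y = 6114.40
Solving the 2×2 system: x ≈ 39.6, y ≈ 17.1 km.
Check against P (with the unrounded x, y): √((x − 14.9)²+(y + 55.8)²) = 76.97 ≈ 76.97 km. ✓

(39.6, 17.1)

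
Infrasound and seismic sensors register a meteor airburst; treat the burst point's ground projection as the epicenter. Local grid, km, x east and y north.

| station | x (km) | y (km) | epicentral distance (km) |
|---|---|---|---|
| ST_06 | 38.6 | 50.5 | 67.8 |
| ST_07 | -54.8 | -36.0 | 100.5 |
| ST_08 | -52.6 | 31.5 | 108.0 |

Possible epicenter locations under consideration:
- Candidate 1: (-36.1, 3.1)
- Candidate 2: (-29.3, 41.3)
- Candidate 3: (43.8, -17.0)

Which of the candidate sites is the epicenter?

Candidate 3

For each candidate, compare |candidate − station| to the reported distance:
Candidate 1: residuals ST_06 20.7, ST_07 57.2, ST_08 75.2 → max 75.2 km
Candidate 2: residuals ST_06 0.7, ST_07 19.1, ST_08 82.7 → max 82.7 km
Candidate 3: residuals ST_06 0.1, ST_07 0.1, ST_08 0.1 → max 0.1 km
Only Candidate 3 has all residuals ≈ 0.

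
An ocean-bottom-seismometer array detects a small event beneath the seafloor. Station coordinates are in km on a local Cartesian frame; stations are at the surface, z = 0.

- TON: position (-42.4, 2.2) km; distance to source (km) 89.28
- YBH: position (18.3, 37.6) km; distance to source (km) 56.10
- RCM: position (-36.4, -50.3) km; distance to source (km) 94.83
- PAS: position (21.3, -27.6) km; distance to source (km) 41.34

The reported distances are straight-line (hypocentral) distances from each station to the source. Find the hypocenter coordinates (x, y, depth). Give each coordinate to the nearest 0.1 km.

Each station gives a sphere (x−x_i)² + (y−y_i)² + z² = d_i² (stations at z=0).
Subtracting the TON sphere from YBH and RCM: z² cancels, leaving linear equations in x and y:
121.4 x + 70.8 y = 4769.76
12.0 x − 105.0 y = 1030.64
Solving: x ≈ 42.201, y ≈ -4.993 km (keep extra digits for the depth step; rounded: 42.2, -5.0).
Then from the TON sphere: z² = 89.28² − (x + 42.4)² − (y − 2.2)² with x = 42.201, y = -4.993, so z ≈ 27.602 ≈ 27.6 km.

x ≈ 42.2 km, y ≈ -5.0 km, depth ≈ 27.6 km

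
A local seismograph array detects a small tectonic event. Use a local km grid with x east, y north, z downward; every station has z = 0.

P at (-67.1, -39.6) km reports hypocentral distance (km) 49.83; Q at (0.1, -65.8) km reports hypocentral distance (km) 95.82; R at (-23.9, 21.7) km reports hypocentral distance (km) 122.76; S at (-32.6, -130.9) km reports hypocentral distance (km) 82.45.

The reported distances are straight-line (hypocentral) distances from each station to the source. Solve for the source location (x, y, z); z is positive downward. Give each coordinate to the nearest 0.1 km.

(-93.2, -78.0, 18.1)

Each station gives a sphere (x−x_i)² + (y−y_i)² + z² = d_i² (stations at z=0).
Subtracting the P sphere from Q and R: z² cancels, leaving linear equations in x and y:
134.4 x − 52.4 y = -8439.36
86.4 x + 122.6 y = -17615.46
Solving: x ≈ -93.203, y ≈ -77.999 km (keep extra digits for the depth step; rounded: -93.2, -78.0).
Then from the P sphere: z² = 49.83² − (x + 67.1)² − (y + 39.6)² with x = -93.203, y = -77.999, so z ≈ 18.088 ≈ 18.1 km.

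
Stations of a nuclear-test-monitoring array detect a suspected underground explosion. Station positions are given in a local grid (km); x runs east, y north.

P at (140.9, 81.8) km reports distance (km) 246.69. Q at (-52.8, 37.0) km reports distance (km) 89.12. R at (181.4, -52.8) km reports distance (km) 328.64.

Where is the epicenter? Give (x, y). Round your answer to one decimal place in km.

Circle about each station: (x − 140.9)² + (y − 81.8)² = 246.69²; (x + 52.8)² + (y − 37.0)² = 89.12²; (x − 181.4)² + (y + 52.8)² = 328.64².
Subtracting the P equation from the Q and R equations removes the quadratic terms:
-387.4 x − 89.6 y = 30526.37
81.0 x − 269.2 y = -37998.54
Solving the 2×2 system: x ≈ -104.2, y ≈ 109.8 km.

-104.2 km east, 109.8 km north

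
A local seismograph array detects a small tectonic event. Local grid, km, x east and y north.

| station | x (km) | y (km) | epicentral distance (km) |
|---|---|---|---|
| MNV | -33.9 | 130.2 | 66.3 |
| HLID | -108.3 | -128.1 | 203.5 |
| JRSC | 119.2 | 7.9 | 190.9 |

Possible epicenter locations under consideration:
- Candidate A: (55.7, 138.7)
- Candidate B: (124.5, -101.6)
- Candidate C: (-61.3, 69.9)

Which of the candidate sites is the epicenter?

For each candidate, compare |candidate − station| to the reported distance:
Candidate A: residuals MNV 23.7, HLID 109.7, JRSC 45.5 → max 109.7 km
Candidate B: residuals MNV 214.5, HLID 30.8, JRSC 81.3 → max 214.5 km
Candidate C: residuals MNV 0.1, HLID 0.0, JRSC 0.0 → max 0.1 km
Only Candidate C has all residuals ≈ 0.

Candidate C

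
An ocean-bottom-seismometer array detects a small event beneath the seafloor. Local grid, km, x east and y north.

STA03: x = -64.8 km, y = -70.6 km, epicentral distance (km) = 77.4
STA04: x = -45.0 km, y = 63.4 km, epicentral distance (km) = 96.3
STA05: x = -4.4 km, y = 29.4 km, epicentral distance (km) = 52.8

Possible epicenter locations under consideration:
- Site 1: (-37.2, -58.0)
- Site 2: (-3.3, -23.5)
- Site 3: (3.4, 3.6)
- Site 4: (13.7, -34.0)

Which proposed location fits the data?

For each candidate, compare |candidate − station| to the reported distance:
Site 1: residuals STA03 47.1, STA04 25.4, STA05 40.6 → max 47.1 km
Site 2: residuals STA03 0.1, STA04 0.1, STA05 0.1 → max 0.1 km
Site 3: residuals STA03 23.4, STA04 19.4, STA05 25.8 → max 25.8 km
Site 4: residuals STA03 9.2, STA04 17.4, STA05 13.1 → max 17.4 km
Only Site 2 has all residuals ≈ 0.

Site 2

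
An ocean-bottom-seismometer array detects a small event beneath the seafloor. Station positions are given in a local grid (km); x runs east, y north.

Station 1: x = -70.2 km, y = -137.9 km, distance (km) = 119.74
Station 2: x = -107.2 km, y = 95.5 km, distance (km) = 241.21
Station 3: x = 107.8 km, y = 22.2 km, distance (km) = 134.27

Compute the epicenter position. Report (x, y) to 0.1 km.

x ≈ 41.4 km, y ≈ -94.5 km

Circle about each station: (x + 70.2)² + (y + 137.9)² = 119.74²; (x + 107.2)² + (y − 95.5)² = 241.21²; (x − 107.8)² + (y − 22.2)² = 134.27².
Subtracting the Station 1 equation from the Station 2 and Station 3 equations removes the quadratic terms:
-74.0 x + 466.8 y = -47176.96
356.0 x + 320.2 y = -15521.54
Solving the 2×2 system: x ≈ 41.4, y ≈ -94.5 km.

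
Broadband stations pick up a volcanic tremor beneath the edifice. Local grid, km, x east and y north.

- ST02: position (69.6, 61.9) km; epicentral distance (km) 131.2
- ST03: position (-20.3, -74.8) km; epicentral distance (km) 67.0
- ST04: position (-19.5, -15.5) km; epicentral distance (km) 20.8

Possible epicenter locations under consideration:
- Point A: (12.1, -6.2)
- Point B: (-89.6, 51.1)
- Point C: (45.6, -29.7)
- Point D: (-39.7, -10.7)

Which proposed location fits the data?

Point D

For each candidate, compare |candidate − station| to the reported distance:
Point A: residuals ST02 42.1, ST03 8.9, ST04 12.1 → max 42.1 km
Point B: residuals ST02 28.4, ST03 76.7, ST04 75.9 → max 76.7 km
Point C: residuals ST02 36.5, ST03 12.9, ST04 45.8 → max 45.8 km
Point D: residuals ST02 0.0, ST03 0.0, ST04 0.0 → max 0.0 km
Only Point D has all residuals ≈ 0.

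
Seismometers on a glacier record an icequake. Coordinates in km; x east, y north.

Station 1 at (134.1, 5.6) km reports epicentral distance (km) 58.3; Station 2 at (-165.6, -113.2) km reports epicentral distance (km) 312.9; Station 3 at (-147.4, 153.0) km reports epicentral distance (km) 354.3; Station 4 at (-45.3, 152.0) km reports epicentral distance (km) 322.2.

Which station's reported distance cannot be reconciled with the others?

Station 4

Solve using three stations at a time. Using Station 1, Station 2, Station 3 (subtract circle equations pairwise → linear system) gives (x, y) ≈ (141.3, -52.3).
Distances from that point to each station vs reported:
  Station 1: calculated 58.4 vs reported 58.3 → residual 0.1 km
  Station 2: calculated 312.9 vs reported 312.9 → residual 0.0 km
  Station 3: calculated 354.3 vs reported 354.3 → residual 0.0 km
  Station 4: calculated 276.8 vs reported 322.2 → residual 45.4 km
Station 1, Station 2, Station 3 are mutually consistent (residuals ≈ 0); Station 4 is off by 45.4 km.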